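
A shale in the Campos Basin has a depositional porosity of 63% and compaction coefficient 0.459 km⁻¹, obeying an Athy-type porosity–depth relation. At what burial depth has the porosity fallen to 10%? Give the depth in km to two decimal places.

Invert Athy's law: d = ln(n₀/n) / β
d = ln(0.63/0.1) / 0.459 = ln(6.3) / 0.459 = 1.8405 / 0.459 = 4.010 km

4.01 km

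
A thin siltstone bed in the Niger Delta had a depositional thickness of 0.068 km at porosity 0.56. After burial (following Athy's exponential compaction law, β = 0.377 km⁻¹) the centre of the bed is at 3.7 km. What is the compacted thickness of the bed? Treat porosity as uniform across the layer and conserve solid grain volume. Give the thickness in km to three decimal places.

Porosity at 3.7 km: phi = 0.56·exp(−0.377×3.7) = 0.1388
Solid-volume conservation: h(1−phi) = h₀(1−phi₀) ⇒ h = h₀·(1−phi₀)/(1−phi)
h = 0.068 × (1 − 0.56)/(1 − 0.1388) = 0.068 × 0.5109 = 0.0347 km

0.035 km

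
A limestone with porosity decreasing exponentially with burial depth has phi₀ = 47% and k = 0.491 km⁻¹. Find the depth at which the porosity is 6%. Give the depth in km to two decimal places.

Invert Athy's law: d = ln(phi₀/phi) / k
d = ln(0.47/0.06) / 0.491 = ln(7.833) / 0.491 = 2.0584 / 0.491 = 4.192 km

4.19 km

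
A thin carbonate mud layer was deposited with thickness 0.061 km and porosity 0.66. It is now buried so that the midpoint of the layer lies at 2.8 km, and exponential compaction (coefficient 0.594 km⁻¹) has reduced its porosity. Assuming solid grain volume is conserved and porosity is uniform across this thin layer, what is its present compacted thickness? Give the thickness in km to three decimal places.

0.024 km

Porosity at 2.8 km: n = 0.66·exp(−0.594×2.8) = 0.1251
Solid-volume conservation: h(1−n) = h₀(1−n₀) ⇒ h = h₀·(1−n₀)/(1−n)
h = 0.061 × (1 − 0.66)/(1 − 0.1251) = 0.061 × 0.3886 = 0.0237 km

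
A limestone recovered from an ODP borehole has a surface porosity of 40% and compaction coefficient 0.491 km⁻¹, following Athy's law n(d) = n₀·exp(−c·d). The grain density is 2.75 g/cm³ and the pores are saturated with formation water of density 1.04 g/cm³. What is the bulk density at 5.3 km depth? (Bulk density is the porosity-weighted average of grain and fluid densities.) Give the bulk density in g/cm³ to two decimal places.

Porosity at depth: n = 0.4·exp(−0.491×5.3) = 0.4×0.0741 = 0.0296
Bulk density: ρ_b = (1−n)ρ_g + n·ρ_f = 0.9704×2.75 + 0.0296×1.04
       = 2.668 + 0.031 = 2.699 g/cm³

2.70 g/cm³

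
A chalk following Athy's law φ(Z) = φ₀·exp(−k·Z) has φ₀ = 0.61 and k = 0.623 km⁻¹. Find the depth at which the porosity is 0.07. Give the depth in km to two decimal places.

Invert Athy's law: Z = ln(φ₀/φ) / k
Z = ln(0.61/0.07) / 0.623 = ln(8.714) / 0.623 = 2.1650 / 0.623 = 3.475 km

3.48 km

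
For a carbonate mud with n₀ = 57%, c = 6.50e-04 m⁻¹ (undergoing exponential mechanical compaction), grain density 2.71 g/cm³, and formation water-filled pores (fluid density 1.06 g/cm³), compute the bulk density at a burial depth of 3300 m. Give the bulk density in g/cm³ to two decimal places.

2.60 g/cm³

Working in km (1 km = 1000 m; c in km⁻¹ = c in m⁻¹ × 1000):
Porosity at depth: n = 0.57·exp(−0.65×3.3) = 0.57×0.1171 = 0.0667
Bulk density: ρ_b = (1−n)ρ_g + n·ρ_f = 0.9333×2.71 + 0.0667×1.06
       = 2.529 + 0.071 = 2.600 g/cm³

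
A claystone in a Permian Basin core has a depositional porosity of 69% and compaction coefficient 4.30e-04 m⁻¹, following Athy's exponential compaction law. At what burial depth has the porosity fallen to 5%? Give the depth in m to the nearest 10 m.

Working in km (1 km = 1000 m; c in km⁻¹ = c in m⁻¹ × 1000):
Invert Athy's law: d = ln(φ₀/φ) / c
d = ln(0.69/0.05) / 0.43 = ln(13.8) / 0.43 = 2.6247 / 0.43 = 6.104 km

6100 m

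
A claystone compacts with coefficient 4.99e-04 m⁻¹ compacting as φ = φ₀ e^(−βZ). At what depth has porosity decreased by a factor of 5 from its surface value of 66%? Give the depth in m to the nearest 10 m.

Working in km (1 km = 1000 m; β in km⁻¹ = β in m⁻¹ × 1000):
φ/φ₀ = 1/5 ⇒ exp(−β·Z) = 1/5 ⇒ Z = ln(5) / β
Z = 1.6094 / 0.499 = 3.225 km

3230 m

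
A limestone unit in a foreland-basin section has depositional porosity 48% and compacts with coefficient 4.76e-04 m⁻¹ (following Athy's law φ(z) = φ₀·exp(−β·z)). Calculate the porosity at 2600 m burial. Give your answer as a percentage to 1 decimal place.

13.9%

Working in km (1 km = 1000 m; β in km⁻¹ = β in m⁻¹ × 1000):
φ = φ₀·exp(−β·z) = 0.48 × exp(−0.476 × 2.6) = 0.48 × exp(−1.238)
  = 0.48 × 0.2901 = 0.1392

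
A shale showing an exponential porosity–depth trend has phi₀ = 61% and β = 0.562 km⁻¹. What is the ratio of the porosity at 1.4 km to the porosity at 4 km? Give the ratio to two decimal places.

phi(d₁)/phi(d₂) = e^(−β·d₁)/e^(−β·d₂) = e^{β(d₂−d₁)}
= exp(0.562 × 2.6) = exp(1.461) = 4.3111

4.31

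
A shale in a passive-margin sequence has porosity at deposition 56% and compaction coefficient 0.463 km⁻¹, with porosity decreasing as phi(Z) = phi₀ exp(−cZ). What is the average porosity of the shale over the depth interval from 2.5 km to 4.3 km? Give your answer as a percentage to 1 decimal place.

⟨phi⟩ = (1/(Z₂−Z₁)) ∫ phi₀ e^(−cZ) dZ = phi₀·(e^(−c·Z₁) − e^(−c·Z₂)) / (c·(Z₂−Z₁))
e^(−0.463×2.5) = 0.3143; e^(−0.463×4.3) = 0.1366
⟨phi⟩ = 0.56 × (0.3143 − 0.1366) / (0.463 × 1.8) = 0.56 × 0.2132 = 0.1194

11.9%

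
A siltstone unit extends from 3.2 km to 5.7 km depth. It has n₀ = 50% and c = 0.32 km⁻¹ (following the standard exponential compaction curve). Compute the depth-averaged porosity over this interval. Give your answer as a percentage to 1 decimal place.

⟨n⟩ = (1/(Z₂−Z₁)) ∫ n₀ e^(−cZ) dZ = n₀·(e^(−c·Z₁) − e^(−c·Z₂)) / (c·(Z₂−Z₁))
e^(−0.32×3.2) = 0.3592; e^(−0.32×5.7) = 0.1614
⟨n⟩ = 0.5 × (0.3592 − 0.1614) / (0.32 × 2.5) = 0.5 × 0.2472 = 0.1236

12.4%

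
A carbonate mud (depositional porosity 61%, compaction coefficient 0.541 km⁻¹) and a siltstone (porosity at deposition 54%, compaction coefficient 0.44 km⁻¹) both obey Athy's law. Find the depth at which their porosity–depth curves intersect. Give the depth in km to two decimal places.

Set phi₀ₐ e^(−cₐz) = phi₀ᵦ e^(−cᵦz) ⇒ ln(phi₀ₐ/phi₀ᵦ) = (cₐ − cᵦ)·z
z = ln(0.61/0.54) / (0.541 − 0.44) = 0.1219 / 0.101 = 1.207 km

1.21 km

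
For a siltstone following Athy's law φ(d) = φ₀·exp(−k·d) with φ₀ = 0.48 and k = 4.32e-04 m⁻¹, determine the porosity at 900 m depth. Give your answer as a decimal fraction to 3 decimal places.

0.325

Working in km (1 km = 1000 m; k in km⁻¹ = k in m⁻¹ × 1000):
φ = φ₀·exp(−k·d) = 0.48 × exp(−0.432 × 0.9) = 0.48 × exp(−0.3888)
  = 0.48 × 0.6779 = 0.3254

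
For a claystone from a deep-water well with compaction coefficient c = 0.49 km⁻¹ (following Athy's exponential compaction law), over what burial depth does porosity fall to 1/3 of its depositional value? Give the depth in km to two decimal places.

2.24 km

n/n₀ = 1/3 ⇒ exp(−c·d) = 1/3 ⇒ d = ln(3) / c
d = 1.0986 / 0.49 = 2.242 km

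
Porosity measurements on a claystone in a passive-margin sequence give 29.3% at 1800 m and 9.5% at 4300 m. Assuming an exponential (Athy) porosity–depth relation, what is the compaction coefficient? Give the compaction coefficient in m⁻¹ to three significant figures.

0.000451 m⁻¹

Working in km (1 km = 1000 m; β in km⁻¹ = β in m⁻¹ × 1000):
Athy: n(z) = n₀ e^(−βz) ⇒ n₁/n₂ = e^{β(z₂−z₁)} ⇒ β = ln(n₁/n₂)/(z₂−z₁)
β = ln(0.293/0.095) / (4.3 − 1.8) = ln(3.084) / 2.5 = 1.1263 / 2.5 = 0.4505 km⁻¹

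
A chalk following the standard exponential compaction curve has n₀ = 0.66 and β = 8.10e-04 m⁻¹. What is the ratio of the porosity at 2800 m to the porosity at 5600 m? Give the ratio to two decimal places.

Working in km (1 km = 1000 m; β in km⁻¹ = β in m⁻¹ × 1000):
n(d₁)/n(d₂) = e^(−β·d₁)/e^(−β·d₂) = e^{β(d₂−d₁)}
= exp(0.81 × 2.8) = exp(2.268) = 9.6601

9.66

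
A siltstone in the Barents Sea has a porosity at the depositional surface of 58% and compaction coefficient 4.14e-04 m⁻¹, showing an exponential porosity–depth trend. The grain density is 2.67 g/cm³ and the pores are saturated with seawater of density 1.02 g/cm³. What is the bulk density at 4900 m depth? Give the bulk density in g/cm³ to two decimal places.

Working in km (1 km = 1000 m; k in km⁻¹ = k in m⁻¹ × 1000):
Porosity at depth: phi = 0.58·exp(−0.414×4.9) = 0.58×0.1315 = 0.0763
Bulk density: ρ_b = (1−phi)ρ_g + phi·ρ_f = 0.9237×2.67 + 0.0763×1.02
       = 2.466 + 0.078 = 2.544 g/cm³

2.54 g/cm³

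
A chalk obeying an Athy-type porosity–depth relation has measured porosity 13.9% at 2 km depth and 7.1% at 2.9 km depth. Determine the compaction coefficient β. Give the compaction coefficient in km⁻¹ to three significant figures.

0.746 km⁻¹

Athy: φ(d) = φ₀ e^(−βd) ⇒ φ₁/φ₂ = e^{β(d₂−d₁)} ⇒ β = ln(φ₁/φ₂)/(d₂−d₁)
β = ln(0.139/0.071) / (2.9 − 2) = ln(1.958) / 0.9 = 0.6718 / 0.9 = 0.7464 km⁻¹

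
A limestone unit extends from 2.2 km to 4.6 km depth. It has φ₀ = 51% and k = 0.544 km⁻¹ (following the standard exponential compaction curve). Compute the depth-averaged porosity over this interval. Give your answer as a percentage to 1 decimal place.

⟨φ⟩ = (1/(z₂−z₁)) ∫ φ₀ e^(−kz) dz = φ₀·(e^(−k·z₁) − e^(−k·z₂)) / (k·(z₂−z₁))
e^(−0.544×2.2) = 0.3022; e^(−0.544×4.6) = 0.0819
⟨φ⟩ = 0.51 × (0.3022 − 0.0819) / (0.544 × 2.4) = 0.51 × 0.1687 = 0.0860

8.6%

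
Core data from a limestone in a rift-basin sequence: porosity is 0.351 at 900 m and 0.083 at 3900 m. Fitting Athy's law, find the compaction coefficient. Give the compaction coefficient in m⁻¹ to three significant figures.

0.000481 m⁻¹

Working in km (1 km = 1000 m; c in km⁻¹ = c in m⁻¹ × 1000):
Athy: n(d) = n₀ e^(−cd) ⇒ n₁/n₂ = e^{c(d₂−d₁)} ⇒ c = ln(n₁/n₂)/(d₂−d₁)
c = ln(0.351/0.083) / (3.9 − 0.9) = ln(4.229) / 3 = 1.4419 / 3 = 0.4806 km⁻¹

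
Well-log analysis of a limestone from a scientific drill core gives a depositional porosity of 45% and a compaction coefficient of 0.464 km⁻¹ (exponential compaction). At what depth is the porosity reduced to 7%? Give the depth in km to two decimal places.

4.01 km

Invert Athy's law: d = ln(n₀/n) / β
d = ln(0.45/0.07) / 0.464 = ln(6.429) / 0.464 = 1.8608 / 0.464 = 4.010 km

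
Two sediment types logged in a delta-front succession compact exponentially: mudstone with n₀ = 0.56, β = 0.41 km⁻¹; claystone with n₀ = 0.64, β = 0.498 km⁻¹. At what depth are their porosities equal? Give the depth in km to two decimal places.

1.52 km

Set n₀ₐ e^(−βₐZ) = n₀ᵦ e^(−βᵦZ) ⇒ ln(n₀ₐ/n₀ᵦ) = (βₐ − βᵦ)·Z
Z = ln(0.56/0.64) / (0.41 − 0.498) = -0.1335 / -0.088 = 1.517 km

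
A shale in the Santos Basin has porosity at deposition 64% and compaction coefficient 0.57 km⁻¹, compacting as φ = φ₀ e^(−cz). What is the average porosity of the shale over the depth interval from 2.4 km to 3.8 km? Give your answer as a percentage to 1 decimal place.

11.2%

⟨φ⟩ = (1/(z₂−z₁)) ∫ φ₀ e^(−cz) dz = φ₀·(e^(−c·z₁) − e^(−c·z₂)) / (c·(z₂−z₁))
e^(−0.57×2.4) = 0.2546; e^(−0.57×3.8) = 0.1146
⟨φ⟩ = 0.64 × (0.2546 − 0.1146) / (0.57 × 1.4) = 0.64 × 0.1754 = 0.1123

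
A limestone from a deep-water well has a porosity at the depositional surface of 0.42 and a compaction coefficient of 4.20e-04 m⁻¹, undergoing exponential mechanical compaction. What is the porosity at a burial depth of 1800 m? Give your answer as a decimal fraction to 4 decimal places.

Working in km (1 km = 1000 m; c in km⁻¹ = c in m⁻¹ × 1000):
φ = φ₀·exp(−c·z) = 0.42 × exp(−0.42 × 1.8) = 0.42 × exp(−0.756)
  = 0.42 × 0.4695 = 0.1972

0.1972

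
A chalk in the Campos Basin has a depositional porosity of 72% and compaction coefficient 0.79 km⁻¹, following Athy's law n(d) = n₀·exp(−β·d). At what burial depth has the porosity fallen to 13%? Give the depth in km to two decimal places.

Invert Athy's law: d = ln(n₀/n) / β
d = ln(0.72/0.13) / 0.79 = ln(5.538) / 0.79 = 1.7117 / 0.79 = 2.167 km

2.17 km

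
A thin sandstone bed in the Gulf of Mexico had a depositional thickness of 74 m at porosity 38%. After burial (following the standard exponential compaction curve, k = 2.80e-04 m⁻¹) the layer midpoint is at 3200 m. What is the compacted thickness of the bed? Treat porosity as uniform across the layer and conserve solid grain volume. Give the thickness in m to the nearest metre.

54 m

Working in km (1 km = 1000 m; k in km⁻¹ = k in m⁻¹ × 1000):
Porosity at 3.2 km: n = 0.38·exp(−0.28×3.2) = 0.1551
Solid-volume conservation: h(1−n) = h₀(1−n₀) ⇒ h = h₀·(1−n₀)/(1−n)
h = 0.074 × (1 − 0.38)/(1 − 0.1551) = 0.074 × 0.7338 = 0.0543 km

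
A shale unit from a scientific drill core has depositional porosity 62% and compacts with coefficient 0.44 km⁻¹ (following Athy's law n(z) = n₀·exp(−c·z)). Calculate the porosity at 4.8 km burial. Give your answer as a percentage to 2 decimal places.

n = n₀·exp(−c·z) = 0.62 × exp(−0.44 × 4.8) = 0.62 × exp(−2.112)
  = 0.62 × 0.1210 = 0.0750

7.50%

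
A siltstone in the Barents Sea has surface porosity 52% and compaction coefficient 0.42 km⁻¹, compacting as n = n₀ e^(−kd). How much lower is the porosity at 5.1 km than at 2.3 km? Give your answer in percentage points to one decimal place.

13.7 percentage points

n(2.3) = 0.52·e^(−0.42×2.3) = 0.1979
n(5.1) = 0.52·e^(−0.42×5.1) = 0.0611
Δn = 0.1979 − 0.0611 = 0.1369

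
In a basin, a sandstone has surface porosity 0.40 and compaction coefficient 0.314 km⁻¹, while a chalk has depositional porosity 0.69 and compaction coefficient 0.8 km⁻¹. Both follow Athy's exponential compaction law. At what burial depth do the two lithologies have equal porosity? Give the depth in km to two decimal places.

1.12 km

Set φ₀ₐ e^(−cₐd) = φ₀ᵦ e^(−cᵦd) ⇒ ln(φ₀ₐ/φ₀ᵦ) = (cₐ − cᵦ)·d
d = ln(0.4/0.69) / (0.314 − 0.8) = -0.5452 / -0.486 = 1.122 km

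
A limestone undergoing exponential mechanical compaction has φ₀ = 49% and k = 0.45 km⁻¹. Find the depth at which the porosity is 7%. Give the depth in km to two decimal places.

Invert Athy's law: z = ln(φ₀/φ) / k
z = ln(0.49/0.07) / 0.45 = ln(7) / 0.45 = 1.9459 / 0.45 = 4.324 km

4.32 km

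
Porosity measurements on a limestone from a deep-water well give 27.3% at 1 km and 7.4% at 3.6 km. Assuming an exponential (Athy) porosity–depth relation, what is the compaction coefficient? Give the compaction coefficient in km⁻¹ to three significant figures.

0.502 km⁻¹

Athy: φ(d) = φ₀ e^(−kd) ⇒ φ₁/φ₂ = e^{k(d₂−d₁)} ⇒ k = ln(φ₁/φ₂)/(d₂−d₁)
k = ln(0.273/0.074) / (3.6 − 1) = ln(3.689) / 2.6 = 1.3054 / 2.6 = 0.5021 km⁻¹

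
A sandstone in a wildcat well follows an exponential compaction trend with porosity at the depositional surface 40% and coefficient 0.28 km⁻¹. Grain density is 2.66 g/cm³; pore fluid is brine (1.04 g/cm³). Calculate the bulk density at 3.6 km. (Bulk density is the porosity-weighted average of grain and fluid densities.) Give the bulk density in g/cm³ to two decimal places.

Porosity at depth: phi = 0.4·exp(−0.28×3.6) = 0.4×0.3649 = 0.1460
Bulk density: ρ_b = (1−phi)ρ_g + phi·ρ_f = 0.8540×2.66 + 0.1460×1.04
       = 2.272 + 0.152 = 2.424 g/cm³

2.42 g/cm³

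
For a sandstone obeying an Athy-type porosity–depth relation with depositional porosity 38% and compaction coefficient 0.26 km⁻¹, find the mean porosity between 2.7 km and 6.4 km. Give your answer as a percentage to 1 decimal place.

12.1%

⟨φ⟩ = (1/(d₂−d₁)) ∫ φ₀ e^(−kd) dd = φ₀·(e^(−k·d₁) − e^(−k·d₂)) / (k·(d₂−d₁))
e^(−0.26×2.7) = 0.4956; e^(−0.26×6.4) = 0.1894
⟨φ⟩ = 0.38 × (0.4956 − 0.1894) / (0.26 × 3.7) = 0.38 × 0.3183 = 0.1210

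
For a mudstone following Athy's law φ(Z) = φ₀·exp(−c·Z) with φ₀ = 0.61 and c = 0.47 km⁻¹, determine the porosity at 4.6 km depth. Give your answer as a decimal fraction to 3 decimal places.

φ = φ₀·exp(−c·Z) = 0.61 × exp(−0.47 × 4.6) = 0.61 × exp(−2.162)
  = 0.61 × 0.1151 = 0.0702

0.070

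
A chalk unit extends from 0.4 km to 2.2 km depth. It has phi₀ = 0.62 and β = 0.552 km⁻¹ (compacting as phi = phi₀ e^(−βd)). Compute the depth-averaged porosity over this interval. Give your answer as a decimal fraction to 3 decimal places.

0.315

⟨phi⟩ = (1/(d₂−d₁)) ∫ phi₀ e^(−βd) dd = phi₀·(e^(−β·d₁) − e^(−β·d₂)) / (β·(d₂−d₁))
e^(−0.552×0.4) = 0.8019; e^(−0.552×2.2) = 0.2969
⟨phi⟩ = 0.62 × (0.8019 − 0.2969) / (0.552 × 1.8) = 0.62 × 0.5082 = 0.3151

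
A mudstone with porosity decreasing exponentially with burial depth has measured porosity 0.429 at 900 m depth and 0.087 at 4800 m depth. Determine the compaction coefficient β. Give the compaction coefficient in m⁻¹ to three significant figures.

0.000409 m⁻¹

Working in km (1 km = 1000 m; β in km⁻¹ = β in m⁻¹ × 1000):
Athy: n(Z) = n₀ e^(−βZ) ⇒ n₁/n₂ = e^{β(Z₂−Z₁)} ⇒ β = ln(n₁/n₂)/(Z₂−Z₁)
β = ln(0.429/0.087) / (4.8 − 0.9) = ln(4.931) / 3.9 = 1.5955 / 3.9 = 0.4091 km⁻¹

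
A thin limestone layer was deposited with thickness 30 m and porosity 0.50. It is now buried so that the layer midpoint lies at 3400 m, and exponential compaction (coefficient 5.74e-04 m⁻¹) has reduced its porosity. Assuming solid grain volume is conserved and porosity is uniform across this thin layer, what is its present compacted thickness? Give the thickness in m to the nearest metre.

Working in km (1 km = 1000 m; k in km⁻¹ = k in m⁻¹ × 1000):
Porosity at 3.4 km: φ = 0.5·exp(−0.574×3.4) = 0.0710
Solid-volume conservation: h(1−φ) = h₀(1−φ₀) ⇒ h = h₀·(1−φ₀)/(1−φ)
h = 0.03 × (1 − 0.5)/(1 − 0.0710) = 0.03 × 0.5382 = 0.0161 km

16 m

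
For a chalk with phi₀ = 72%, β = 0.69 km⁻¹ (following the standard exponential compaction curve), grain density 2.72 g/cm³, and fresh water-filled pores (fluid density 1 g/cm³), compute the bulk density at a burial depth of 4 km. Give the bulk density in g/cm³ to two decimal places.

2.64 g/cm³

Porosity at depth: phi = 0.72·exp(−0.69×4) = 0.72×0.0633 = 0.0456
Bulk density: ρ_b = (1−phi)ρ_g + phi·ρ_f = 0.9544×2.72 + 0.0456×1
       = 2.596 + 0.046 = 2.642 g/cm³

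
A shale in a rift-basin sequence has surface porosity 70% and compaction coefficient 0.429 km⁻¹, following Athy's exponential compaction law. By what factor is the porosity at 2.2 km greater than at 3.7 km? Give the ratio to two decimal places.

n(z₁)/n(z₂) = e^(−k·z₁)/e^(−k·z₂) = e^{k(z₂−z₁)}
= exp(0.429 × 1.5) = exp(0.6435) = 1.9031

1.90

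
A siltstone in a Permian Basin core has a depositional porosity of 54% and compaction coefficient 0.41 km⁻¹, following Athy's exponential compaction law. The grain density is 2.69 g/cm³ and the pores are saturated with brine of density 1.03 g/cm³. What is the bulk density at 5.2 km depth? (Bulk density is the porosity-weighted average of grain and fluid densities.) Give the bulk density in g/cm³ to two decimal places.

2.58 g/cm³

Porosity at depth: phi = 0.54·exp(−0.41×5.2) = 0.54×0.1186 = 0.0640
Bulk density: ρ_b = (1−phi)ρ_g + phi·ρ_f = 0.9360×2.69 + 0.0640×1.03
       = 2.518 + 0.066 = 2.584 g/cm³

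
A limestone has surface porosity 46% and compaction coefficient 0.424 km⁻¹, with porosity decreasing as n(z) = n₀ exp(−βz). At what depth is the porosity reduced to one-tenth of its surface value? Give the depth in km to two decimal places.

5.43 km

n/n₀ = 1/10 ⇒ exp(−β·z) = 1/10 ⇒ z = ln(10) / β
z = 2.3026 / 0.424 = 5.431 km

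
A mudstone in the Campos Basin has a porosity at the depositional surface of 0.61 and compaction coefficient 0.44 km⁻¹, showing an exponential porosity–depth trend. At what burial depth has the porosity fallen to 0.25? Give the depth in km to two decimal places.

2.03 km

Invert Athy's law: z = ln(φ₀/φ) / β
z = ln(0.61/0.25) / 0.44 = ln(2.44) / 0.44 = 0.8920 / 0.44 = 2.027 km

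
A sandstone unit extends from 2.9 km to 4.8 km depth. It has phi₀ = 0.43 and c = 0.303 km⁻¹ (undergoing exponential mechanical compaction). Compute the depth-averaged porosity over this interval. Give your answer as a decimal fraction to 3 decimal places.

0.136

⟨phi⟩ = (1/(Z₂−Z₁)) ∫ phi₀ e^(−cZ) dZ = phi₀·(e^(−c·Z₁) − e^(−c·Z₂)) / (c·(Z₂−Z₁))
e^(−0.303×2.9) = 0.4153; e^(−0.303×4.8) = 0.2335
⟨phi⟩ = 0.43 × (0.4153 − 0.2335) / (0.303 × 1.9) = 0.43 × 0.3158 = 0.1358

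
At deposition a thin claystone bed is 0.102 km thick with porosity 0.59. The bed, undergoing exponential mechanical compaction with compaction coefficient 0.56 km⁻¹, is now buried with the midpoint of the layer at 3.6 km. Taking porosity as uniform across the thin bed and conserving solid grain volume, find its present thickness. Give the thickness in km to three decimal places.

0.045 km

Porosity at 3.6 km: n = 0.59·exp(−0.56×3.6) = 0.0786
Solid-volume conservation: h(1−n) = h₀(1−n₀) ⇒ h = h₀·(1−n₀)/(1−n)
h = 0.102 × (1 − 0.59)/(1 − 0.0786) = 0.102 × 0.4450 = 0.0454 km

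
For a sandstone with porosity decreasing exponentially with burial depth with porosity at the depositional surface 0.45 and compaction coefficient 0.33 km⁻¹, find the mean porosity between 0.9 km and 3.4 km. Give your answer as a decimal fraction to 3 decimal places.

0.228

⟨phi⟩ = (1/(d₂−d₁)) ∫ phi₀ e^(−cd) dd = phi₀·(e^(−c·d₁) − e^(−c·d₂)) / (c·(d₂−d₁))
e^(−0.33×0.9) = 0.7430; e^(−0.33×3.4) = 0.3256
⟨phi⟩ = 0.45 × (0.7430 − 0.3256) / (0.33 × 2.5) = 0.45 × 0.5060 = 0.2277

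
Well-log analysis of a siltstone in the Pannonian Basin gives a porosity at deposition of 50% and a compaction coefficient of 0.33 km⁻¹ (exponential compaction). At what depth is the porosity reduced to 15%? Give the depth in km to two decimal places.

3.65 km

Invert Athy's law: z = ln(phi₀/phi) / c
z = ln(0.5/0.15) / 0.33 = ln(3.333) / 0.33 = 1.2040 / 0.33 = 3.648 km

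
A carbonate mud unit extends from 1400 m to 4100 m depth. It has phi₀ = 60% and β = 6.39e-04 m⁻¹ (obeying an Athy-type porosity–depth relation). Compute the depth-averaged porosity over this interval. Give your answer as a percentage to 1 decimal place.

11.7%

Working in km (1 km = 1000 m; β in km⁻¹ = β in m⁻¹ × 1000):
⟨phi⟩ = (1/(Z₂−Z₁)) ∫ phi₀ e^(−βZ) dZ = phi₀·(e^(−β·Z₁) − e^(−β·Z₂)) / (β·(Z₂−Z₁))
e^(−0.639×1.4) = 0.4088; e^(−0.639×4.1) = 0.0728
⟨phi⟩ = 0.6 × (0.4088 − 0.0728) / (0.639 × 2.7) = 0.6 × 0.1947 = 0.1168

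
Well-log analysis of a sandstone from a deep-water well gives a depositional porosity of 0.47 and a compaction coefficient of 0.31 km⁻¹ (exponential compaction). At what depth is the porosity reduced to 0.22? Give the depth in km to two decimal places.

Invert Athy's law: d = ln(φ₀/φ) / c
d = ln(0.47/0.22) / 0.31 = ln(2.136) / 0.31 = 0.7591 / 0.31 = 2.449 km

2.45 km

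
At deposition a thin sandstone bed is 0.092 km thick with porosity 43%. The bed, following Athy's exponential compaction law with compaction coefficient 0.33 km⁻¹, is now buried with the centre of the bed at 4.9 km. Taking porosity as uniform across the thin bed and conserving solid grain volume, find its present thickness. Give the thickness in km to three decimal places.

0.057 km

Porosity at 4.9 km: phi = 0.43·exp(−0.33×4.9) = 0.0854
Solid-volume conservation: h(1−phi) = h₀(1−phi₀) ⇒ h = h₀·(1−phi₀)/(1−phi)
h = 0.092 × (1 − 0.43)/(1 − 0.0854) = 0.092 × 0.6232 = 0.0573 km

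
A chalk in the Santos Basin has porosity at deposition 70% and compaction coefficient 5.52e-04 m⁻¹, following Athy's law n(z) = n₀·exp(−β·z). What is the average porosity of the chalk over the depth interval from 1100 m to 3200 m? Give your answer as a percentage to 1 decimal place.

22.6%

Working in km (1 km = 1000 m; β in km⁻¹ = β in m⁻¹ × 1000):
⟨n⟩ = (1/(z₂−z₁)) ∫ n₀ e^(−βz) dz = n₀·(e^(−β·z₁) − e^(−β·z₂)) / (β·(z₂−z₁))
e^(−0.552×1.1) = 0.5449; e^(−0.552×3.2) = 0.1709
⟨n⟩ = 0.7 × (0.5449 − 0.1709) / (0.552 × 2.1) = 0.7 × 0.3226 = 0.2258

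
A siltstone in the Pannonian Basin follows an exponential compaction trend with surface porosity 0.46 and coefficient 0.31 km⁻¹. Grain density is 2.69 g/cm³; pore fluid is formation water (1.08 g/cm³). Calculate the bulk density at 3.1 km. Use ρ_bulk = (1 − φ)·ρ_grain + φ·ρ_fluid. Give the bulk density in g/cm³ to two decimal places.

2.41 g/cm³

Porosity at depth: φ = 0.46·exp(−0.31×3.1) = 0.46×0.3825 = 0.1760
Bulk density: ρ_b = (1−φ)ρ_g + φ·ρ_f = 0.8240×2.69 + 0.1760×1.08
       = 2.217 + 0.190 = 2.407 g/cm³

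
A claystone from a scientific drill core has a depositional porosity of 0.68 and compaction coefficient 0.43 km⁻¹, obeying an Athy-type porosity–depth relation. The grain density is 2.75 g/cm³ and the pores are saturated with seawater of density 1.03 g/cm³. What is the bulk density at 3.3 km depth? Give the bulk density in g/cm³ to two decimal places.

Porosity at depth: phi = 0.68·exp(−0.43×3.3) = 0.68×0.2420 = 0.1645
Bulk density: ρ_b = (1−phi)ρ_g + phi·ρ_f = 0.8355×2.75 + 0.1645×1.03
       = 2.298 + 0.169 = 2.467 g/cm³

2.47 g/cm³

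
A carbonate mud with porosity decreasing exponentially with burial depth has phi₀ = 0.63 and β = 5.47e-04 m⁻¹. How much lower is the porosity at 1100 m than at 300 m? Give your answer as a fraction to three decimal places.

Working in km (1 km = 1000 m; β in km⁻¹ = β in m⁻¹ × 1000):
phi(0.3) = 0.63·e^(−0.547×0.3) = 0.5347
phi(1.1) = 0.63·e^(−0.547×1.1) = 0.3452
Δphi = 0.5347 − 0.3452 = 0.1895

0.189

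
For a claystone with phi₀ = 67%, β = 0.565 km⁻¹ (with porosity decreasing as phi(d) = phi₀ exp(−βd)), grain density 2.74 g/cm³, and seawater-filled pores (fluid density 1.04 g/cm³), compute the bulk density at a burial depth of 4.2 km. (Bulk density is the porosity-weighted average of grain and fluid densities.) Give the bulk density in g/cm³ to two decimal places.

2.63 g/cm³

Porosity at depth: phi = 0.67·exp(−0.565×4.2) = 0.67×0.0932 = 0.0624
Bulk density: ρ_b = (1−phi)ρ_g + phi·ρ_f = 0.9376×2.74 + 0.0624×1.04
       = 2.569 + 0.065 = 2.634 g/cm³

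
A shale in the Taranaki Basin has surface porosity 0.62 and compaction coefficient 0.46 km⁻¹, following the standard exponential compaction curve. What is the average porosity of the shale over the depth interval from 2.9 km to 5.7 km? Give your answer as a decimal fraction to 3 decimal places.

0.092

⟨φ⟩ = (1/(d₂−d₁)) ∫ φ₀ e^(−βd) dd = φ₀·(e^(−β·d₁) − e^(−β·d₂)) / (β·(d₂−d₁))
e^(−0.46×2.9) = 0.2634; e^(−0.46×5.7) = 0.0727
⟨φ⟩ = 0.62 × (0.2634 − 0.0727) / (0.46 × 2.8) = 0.62 × 0.1481 = 0.0918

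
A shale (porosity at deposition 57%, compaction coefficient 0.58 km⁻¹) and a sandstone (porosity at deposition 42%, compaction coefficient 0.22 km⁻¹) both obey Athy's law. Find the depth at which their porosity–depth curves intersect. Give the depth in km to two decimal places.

Set n₀ₐ e^(−cₐz) = n₀ᵦ e^(−cᵦz) ⇒ ln(n₀ₐ/n₀ᵦ) = (cₐ − cᵦ)·z
z = ln(0.57/0.42) / (0.58 − 0.22) = 0.3054 / 0.36 = 0.848 km

0.85 km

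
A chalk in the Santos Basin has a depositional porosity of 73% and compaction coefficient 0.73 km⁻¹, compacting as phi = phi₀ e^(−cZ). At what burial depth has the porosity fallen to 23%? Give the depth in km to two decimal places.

1.58 km

Invert Athy's law: Z = ln(phi₀/phi) / c
Z = ln(0.73/0.23) / 0.73 = ln(3.174) / 0.73 = 1.1550 / 0.73 = 1.582 km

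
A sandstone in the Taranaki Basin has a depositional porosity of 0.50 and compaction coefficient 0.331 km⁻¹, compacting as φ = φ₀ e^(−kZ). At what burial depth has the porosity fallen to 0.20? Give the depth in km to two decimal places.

Invert Athy's law: Z = ln(φ₀/φ) / k
Z = ln(0.5/0.2) / 0.331 = ln(2.5) / 0.331 = 0.9163 / 0.331 = 2.768 km

2.77 km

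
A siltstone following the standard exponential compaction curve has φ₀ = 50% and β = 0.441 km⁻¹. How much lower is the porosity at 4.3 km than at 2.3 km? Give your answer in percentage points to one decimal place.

10.6 percentage points

φ(2.3) = 0.5·e^(−0.441×2.3) = 0.1813
φ(4.3) = 0.5·e^(−0.441×4.3) = 0.0751
Δφ = 0.1813 − 0.0751 = 0.1063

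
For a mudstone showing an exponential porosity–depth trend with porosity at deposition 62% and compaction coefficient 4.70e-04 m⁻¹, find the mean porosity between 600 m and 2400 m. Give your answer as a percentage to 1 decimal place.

Working in km (1 km = 1000 m; c in km⁻¹ = c in m⁻¹ × 1000):
⟨phi⟩ = (1/(d₂−d₁)) ∫ phi₀ e^(−cd) dd = phi₀·(e^(−c·d₁) − e^(−c·d₂)) / (c·(d₂−d₁))
e^(−0.47×0.6) = 0.7543; e^(−0.47×2.4) = 0.3237
⟨phi⟩ = 0.62 × (0.7543 − 0.3237) / (0.47 × 1.8) = 0.62 × 0.5090 = 0.3156

31.6%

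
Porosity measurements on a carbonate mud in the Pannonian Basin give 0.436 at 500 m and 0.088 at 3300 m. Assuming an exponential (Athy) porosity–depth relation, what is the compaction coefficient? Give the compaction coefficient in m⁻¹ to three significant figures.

Working in km (1 km = 1000 m; β in km⁻¹ = β in m⁻¹ × 1000):
Athy: φ(z) = φ₀ e^(−βz) ⇒ φ₁/φ₂ = e^{β(z₂−z₁)} ⇒ β = ln(φ₁/φ₂)/(z₂−z₁)
β = ln(0.436/0.088) / (3.3 − 0.5) = ln(4.955) / 2.8 = 1.6003 / 2.8 = 0.5715 km⁻¹

0.000572 m⁻¹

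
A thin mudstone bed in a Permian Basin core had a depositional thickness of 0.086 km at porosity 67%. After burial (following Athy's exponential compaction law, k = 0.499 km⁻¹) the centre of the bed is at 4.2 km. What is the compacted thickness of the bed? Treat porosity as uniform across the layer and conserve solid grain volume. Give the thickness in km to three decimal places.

Porosity at 4.2 km: phi = 0.67·exp(−0.499×4.2) = 0.0824
Solid-volume conservation: h(1−phi) = h₀(1−phi₀) ⇒ h = h₀·(1−phi₀)/(1−phi)
h = 0.086 × (1 − 0.67)/(1 − 0.0824) = 0.086 × 0.3596 = 0.0309 km

0.031 km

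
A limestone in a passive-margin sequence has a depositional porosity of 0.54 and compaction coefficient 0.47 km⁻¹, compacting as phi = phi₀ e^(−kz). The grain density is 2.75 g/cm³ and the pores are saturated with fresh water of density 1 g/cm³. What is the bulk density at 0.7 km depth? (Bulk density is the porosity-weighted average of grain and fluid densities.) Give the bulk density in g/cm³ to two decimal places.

2.07 g/cm³

Porosity at depth: phi = 0.54·exp(−0.47×0.7) = 0.54×0.7196 = 0.3886
Bulk density: ρ_b = (1−phi)ρ_g + phi·ρ_f = 0.6114×2.75 + 0.3886×1
       = 1.681 + 0.389 = 2.070 g/cm³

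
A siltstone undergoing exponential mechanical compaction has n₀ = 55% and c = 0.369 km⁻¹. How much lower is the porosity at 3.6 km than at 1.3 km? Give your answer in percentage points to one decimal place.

19.5 percentage points

n(1.3) = 0.55·e^(−0.369×1.3) = 0.3404
n(3.6) = 0.55·e^(−0.369×3.6) = 0.1457
Δn = 0.3404 − 0.1457 = 0.1947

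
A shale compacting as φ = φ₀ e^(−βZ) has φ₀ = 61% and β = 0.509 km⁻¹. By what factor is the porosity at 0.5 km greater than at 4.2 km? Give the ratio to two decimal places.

φ(Z₁)/φ(Z₂) = e^(−β·Z₁)/e^(−β·Z₂) = e^{β(Z₂−Z₁)}
= exp(0.509 × 3.7) = exp(1.883) = 6.5752

6.58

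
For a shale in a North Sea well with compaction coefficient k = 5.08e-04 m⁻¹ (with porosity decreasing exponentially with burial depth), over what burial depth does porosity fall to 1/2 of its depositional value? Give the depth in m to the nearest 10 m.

1360 m

Working in km (1 km = 1000 m; k in km⁻¹ = k in m⁻¹ × 1000):
phi/phi₀ = 1/2 ⇒ exp(−k·z) = 1/2 ⇒ z = ln(2) / k
z = 0.6931 / 0.508 = 1.364 km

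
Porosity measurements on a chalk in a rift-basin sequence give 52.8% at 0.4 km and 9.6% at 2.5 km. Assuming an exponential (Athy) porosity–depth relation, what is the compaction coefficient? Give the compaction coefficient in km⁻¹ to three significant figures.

Athy: phi(Z) = phi₀ e^(−kZ) ⇒ phi₁/phi₂ = e^{k(Z₂−Z₁)} ⇒ k = ln(phi₁/phi₂)/(Z₂−Z₁)
k = ln(0.528/0.096) / (2.5 − 0.4) = ln(5.5) / 2.1 = 1.7047 / 2.1 = 0.8118 km⁻¹

0.812 km⁻¹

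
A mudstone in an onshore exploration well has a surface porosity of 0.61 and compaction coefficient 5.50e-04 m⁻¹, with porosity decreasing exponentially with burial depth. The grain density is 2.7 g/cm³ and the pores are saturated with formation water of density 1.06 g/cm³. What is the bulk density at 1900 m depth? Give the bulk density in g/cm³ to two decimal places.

2.35 g/cm³

Working in km (1 km = 1000 m; β in km⁻¹ = β in m⁻¹ × 1000):
Porosity at depth: n = 0.61·exp(−0.55×1.9) = 0.61×0.3517 = 0.2145
Bulk density: ρ_b = (1−n)ρ_g + n·ρ_f = 0.7855×2.7 + 0.2145×1.06
       = 2.121 + 0.227 = 2.348 g/cm³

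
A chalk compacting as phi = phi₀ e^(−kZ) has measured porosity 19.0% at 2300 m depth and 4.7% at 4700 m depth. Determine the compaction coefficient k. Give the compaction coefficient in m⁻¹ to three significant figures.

Working in km (1 km = 1000 m; k in km⁻¹ = k in m⁻¹ × 1000):
Athy: phi(Z) = phi₀ e^(−kZ) ⇒ phi₁/phi₂ = e^{k(Z₂−Z₁)} ⇒ k = ln(phi₁/phi₂)/(Z₂−Z₁)
k = ln(0.19/0.047) / (4.7 − 2.3) = ln(4.043) / 2.4 = 1.3969 / 2.4 = 0.582 km⁻¹

0.000582 m⁻¹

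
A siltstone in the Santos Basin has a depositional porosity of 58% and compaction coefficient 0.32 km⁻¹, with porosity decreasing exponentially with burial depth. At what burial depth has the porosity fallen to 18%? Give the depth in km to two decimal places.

3.66 km

Invert Athy's law: z = ln(n₀/n) / k
z = ln(0.58/0.18) / 0.32 = ln(3.222) / 0.32 = 1.1701 / 0.32 = 3.656 km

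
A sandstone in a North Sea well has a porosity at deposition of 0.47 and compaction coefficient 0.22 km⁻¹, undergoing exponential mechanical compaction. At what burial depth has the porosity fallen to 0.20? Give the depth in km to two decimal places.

3.88 km

Invert Athy's law: z = ln(φ₀/φ) / c
z = ln(0.47/0.2) / 0.22 = ln(2.35) / 0.22 = 0.8544 / 0.22 = 3.884 km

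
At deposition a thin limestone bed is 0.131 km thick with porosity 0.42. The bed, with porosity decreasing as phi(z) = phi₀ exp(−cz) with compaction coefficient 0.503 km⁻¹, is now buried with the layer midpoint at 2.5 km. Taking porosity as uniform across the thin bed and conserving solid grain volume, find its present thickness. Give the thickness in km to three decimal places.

Porosity at 2.5 km: phi = 0.42·exp(−0.503×2.5) = 0.1194
Solid-volume conservation: h(1−phi) = h₀(1−phi₀) ⇒ h = h₀·(1−phi₀)/(1−phi)
h = 0.131 × (1 − 0.42)/(1 − 0.1194) = 0.131 × 0.6587 = 0.0863 km

0.086 km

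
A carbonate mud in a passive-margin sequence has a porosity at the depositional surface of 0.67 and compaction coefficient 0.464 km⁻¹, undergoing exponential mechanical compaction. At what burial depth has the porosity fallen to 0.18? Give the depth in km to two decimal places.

Invert Athy's law: d = ln(phi₀/phi) / k
d = ln(0.67/0.18) / 0.464 = ln(3.722) / 0.464 = 1.3143 / 0.464 = 2.833 km

2.83 km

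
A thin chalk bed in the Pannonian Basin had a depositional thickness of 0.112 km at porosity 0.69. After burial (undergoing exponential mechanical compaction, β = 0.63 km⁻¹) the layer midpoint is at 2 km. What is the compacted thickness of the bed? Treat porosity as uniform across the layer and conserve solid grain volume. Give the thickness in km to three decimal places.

Porosity at 2 km: phi = 0.69·exp(−0.63×2) = 0.1957
Solid-volume conservation: h(1−phi) = h₀(1−phi₀) ⇒ h = h₀·(1−phi₀)/(1−phi)
h = 0.112 × (1 − 0.69)/(1 − 0.1957) = 0.112 × 0.3854 = 0.0432 km

0.043 km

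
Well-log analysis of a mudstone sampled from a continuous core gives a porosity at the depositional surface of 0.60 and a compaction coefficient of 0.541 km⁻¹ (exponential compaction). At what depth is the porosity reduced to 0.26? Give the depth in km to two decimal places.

Invert Athy's law: d = ln(φ₀/φ) / k
d = ln(0.6/0.26) / 0.541 = ln(2.308) / 0.541 = 0.8362 / 0.541 = 1.546 km

1.55 km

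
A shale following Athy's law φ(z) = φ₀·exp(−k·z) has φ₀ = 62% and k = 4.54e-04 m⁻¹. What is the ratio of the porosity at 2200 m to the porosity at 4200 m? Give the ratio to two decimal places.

Working in km (1 km = 1000 m; k in km⁻¹ = k in m⁻¹ × 1000):
φ(z₁)/φ(z₂) = e^(−k·z₁)/e^(−k·z₂) = e^{k(z₂−z₁)}
= exp(0.454 × 2) = exp(0.908) = 2.4794

2.48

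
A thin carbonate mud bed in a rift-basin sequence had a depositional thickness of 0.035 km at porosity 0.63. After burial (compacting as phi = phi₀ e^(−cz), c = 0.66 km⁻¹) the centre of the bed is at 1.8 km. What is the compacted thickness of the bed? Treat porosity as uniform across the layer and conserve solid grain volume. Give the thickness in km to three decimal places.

Porosity at 1.8 km: phi = 0.63·exp(−0.66×1.8) = 0.1920
Solid-volume conservation: h(1−phi) = h₀(1−phi₀) ⇒ h = h₀·(1−phi₀)/(1−phi)
h = 0.035 × (1 − 0.63)/(1 − 0.1920) = 0.035 × 0.4579 = 0.0160 km

0.016 km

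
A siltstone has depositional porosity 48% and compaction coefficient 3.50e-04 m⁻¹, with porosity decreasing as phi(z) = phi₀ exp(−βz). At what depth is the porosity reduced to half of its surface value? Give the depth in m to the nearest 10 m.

Working in km (1 km = 1000 m; β in km⁻¹ = β in m⁻¹ × 1000):
phi/phi₀ = 1/2 ⇒ exp(−β·z) = 1/2 ⇒ z = ln(2) / β
z = 0.6931 / 0.35 = 1.980 km

1980 m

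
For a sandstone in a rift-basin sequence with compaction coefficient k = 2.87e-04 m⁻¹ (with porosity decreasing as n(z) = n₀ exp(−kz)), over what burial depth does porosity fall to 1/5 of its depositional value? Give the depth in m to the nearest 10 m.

Working in km (1 km = 1000 m; k in km⁻¹ = k in m⁻¹ × 1000):
n/n₀ = 1/5 ⇒ exp(−k·z) = 1/5 ⇒ z = ln(5) / k
z = 1.6094 / 0.287 = 5.608 km

5610 m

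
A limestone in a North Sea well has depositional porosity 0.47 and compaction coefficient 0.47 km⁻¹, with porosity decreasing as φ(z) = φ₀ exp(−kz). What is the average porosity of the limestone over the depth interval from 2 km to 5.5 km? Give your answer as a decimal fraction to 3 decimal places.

⟨φ⟩ = (1/(z₂−z₁)) ∫ φ₀ e^(−kz) dz = φ₀·(e^(−k·z₁) − e^(−k·z₂)) / (k·(z₂−z₁))
e^(−0.47×2) = 0.3906; e^(−0.47×5.5) = 0.0754
⟨φ⟩ = 0.47 × (0.3906 − 0.0754) / (0.47 × 3.5) = 0.47 × 0.1916 = 0.0901

0.090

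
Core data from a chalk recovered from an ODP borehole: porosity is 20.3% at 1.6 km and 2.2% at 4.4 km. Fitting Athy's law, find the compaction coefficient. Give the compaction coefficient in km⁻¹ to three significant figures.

0.794 km⁻¹

Athy: φ(Z) = φ₀ e^(−kZ) ⇒ φ₁/φ₂ = e^{k(Z₂−Z₁)} ⇒ k = ln(φ₁/φ₂)/(Z₂−Z₁)
k = ln(0.203/0.022) / (4.4 − 1.6) = ln(9.227) / 2.8 = 2.2222 / 2.8 = 0.7936 km⁻¹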